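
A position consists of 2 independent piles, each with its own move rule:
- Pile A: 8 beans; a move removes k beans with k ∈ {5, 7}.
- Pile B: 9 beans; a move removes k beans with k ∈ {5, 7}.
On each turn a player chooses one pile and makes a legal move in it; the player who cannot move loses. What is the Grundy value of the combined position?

0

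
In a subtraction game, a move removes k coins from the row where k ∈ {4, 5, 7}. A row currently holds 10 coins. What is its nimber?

Build the Grundy sequence with g(k) = mex{g(k−s) : s ∈ {4, 5, 7}, s ≤ k}:
g(0) = mex{} = 0
g(1) = mex{} = 0
g(2) = mex{} = 0
g(3) = mex{} = 0
g(4) = mex{0} = 1
g(5) = mex{0} = 1
g(6) = mex{0} = 1
g(7) = mex{0} = 1
g(8) = mex{0,1} = 2
g(9) = mex{0,1} = 2
g(10) = mex{0,1} = 2
So g(10) = 2.

2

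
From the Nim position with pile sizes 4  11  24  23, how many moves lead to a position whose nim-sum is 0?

0

Nim-sum: 4 ^ 11 ^ 24 ^ 23 = 0.
The nim-sum is already 0, so every move leaves a nonzero nim-sum — there are no winning moves.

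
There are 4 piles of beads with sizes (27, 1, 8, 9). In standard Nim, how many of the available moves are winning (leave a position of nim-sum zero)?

1

Nim-sum: 27 ^ 1 ^ 8 ^ 9 = 27.
The overall nim-sum is X = 27. A pile of size p has a winning move iff p XOR X < p (reduce it to p XOR X).
  27: 27 XOR 27 = 0 < 27 — winning move (to 0).
  1: 1 XOR 27 = 26 ≥ 1 — no move.
  8: 8 XOR 27 = 19 ≥ 8 — no move.
  9: 9 XOR 27 = 18 ≥ 9 — no move.
That gives 1 winning move.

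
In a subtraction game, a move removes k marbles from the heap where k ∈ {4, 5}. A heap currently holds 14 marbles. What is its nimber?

1

Grundy values for subtraction set {4, 5}:
g(0) = mex{} = 0
g(1) = mex{} = 0
g(2) = mex{} = 0
g(3) = mex{} = 0
g(4) = mex{0} = 1
g(5) = mex{0} = 1
g(6) = mex{0} = 1
g(7) = mex{0} = 1
g(8) = mex{0,1} = 2
g(9) = mex{1} = 0
g(10) = mex{1} = 0
g(11) = mex{1} = 0
g(12) = mex{1,2} = 0
g(13) = mex{0,2} = 1
g(14) = mex{0} = 1
So g(14) = 1.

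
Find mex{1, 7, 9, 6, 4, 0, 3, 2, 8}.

The values 0, 1, 2, 3, 4 are all present; 5 is the first non-negative integer missing from the set.

5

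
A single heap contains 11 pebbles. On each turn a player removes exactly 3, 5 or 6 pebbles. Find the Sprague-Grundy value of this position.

0

Compute g(0), g(1), … for moves {3, 5, 6}:
k:     0  1  2  3  4  5  6  7  8  9 10 11
g(k):  0  0  0  1  1  1  2  2  2  0  0  0
So g(11) = 0.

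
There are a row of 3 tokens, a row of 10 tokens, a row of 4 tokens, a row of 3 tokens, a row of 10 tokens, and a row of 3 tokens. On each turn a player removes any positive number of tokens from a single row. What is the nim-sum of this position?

7

Compute the nim-sum pairwise:
3 ^ 10 = 9
9 ^ 4 = 13
13 ^ 3 = 14
14 ^ 10 = 4
4 ^ 3 = 7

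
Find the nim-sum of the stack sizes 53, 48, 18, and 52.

Nim-sum: 53 ^ 48 ^ 18 ^ 52 = 35.

35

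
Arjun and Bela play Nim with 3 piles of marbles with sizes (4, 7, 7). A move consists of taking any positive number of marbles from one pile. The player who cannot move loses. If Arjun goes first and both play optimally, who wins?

Arjun wins

Compute the nim-sum pairwise:
4 ^ 7 = 3
3 ^ 7 = 4
The nim-sum is 4 ≠ 0, so this is an N-position: the player to move can win; Arjun has a winning move.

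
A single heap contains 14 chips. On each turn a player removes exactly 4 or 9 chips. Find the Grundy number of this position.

Build the Grundy sequence with g(k) = mex{g(k−s) : s ∈ {4, 9}, s ≤ k}:
g(0) = mex{} = 0
g(1) = mex{} = 0
g(2) = mex{} = 0
g(3) = mex{} = 0
g(4) = mex{0} = 1
g(5) = mex{0} = 1
g(6) = mex{0} = 1
g(7) = mex{0} = 1
g(8) = mex{1} = 0
g(9) = mex{0,1} = 2
g(10) = mex{0,1} = 2
g(11) = mex{0,1} = 2
g(12) = mex{0} = 1
g(13) = mex{1,2} = 0
g(14) = mex{1,2} = 0
So g(14) = 0.

0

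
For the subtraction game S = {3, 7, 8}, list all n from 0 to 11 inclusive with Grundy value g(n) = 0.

0, 1, 2, 6, 11

Build the Grundy sequence with g(k) = mex{g(k−s) : s ∈ {3, 7, 8}, s ≤ k}:
g(0) = mex{} = 0
g(1) = mex{} = 0
g(2) = mex{} = 0
g(3) = mex{0} = 1
g(4) = mex{0} = 1
g(5) = mex{0} = 1
g(6) = mex{1} = 0
g(7) = mex{0,1} = 2
g(8) = mex{0,1} = 2
g(9) = mex{0} = 1
g(10) = mex{0,1,2} = 3
g(11) = mex{1,2} = 0
The P-positions (g = 0) in 0..11 are 0, 1, 2, 6, 11.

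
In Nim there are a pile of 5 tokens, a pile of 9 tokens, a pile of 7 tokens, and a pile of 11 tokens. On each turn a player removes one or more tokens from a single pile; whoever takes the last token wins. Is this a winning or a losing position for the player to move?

Losing position

Write each in binary and XOR column by column:
  0101  (5)
  1001  (9)
  0111  (7)
  1011  (11)
  ----
  0000  (0)
The nim-sum is 0, so this is a P-position: the player to move is in a losing position under optimal play.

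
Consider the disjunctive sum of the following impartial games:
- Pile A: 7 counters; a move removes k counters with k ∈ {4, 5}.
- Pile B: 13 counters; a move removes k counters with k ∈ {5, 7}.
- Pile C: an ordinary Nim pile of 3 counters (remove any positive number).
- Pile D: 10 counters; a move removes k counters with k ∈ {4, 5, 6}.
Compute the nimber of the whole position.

Build the Grundy sequence for pile A with g(k) = mex{g(k−s) : s ∈ {4, 5}, s ≤ k}:
k:     0  1  2  3  4  5  6  7
g(k):  0  0  0  0  1  1  1  1
So g(7) = 1.
Grundy values for pile B (subtraction set {5, 7}):
k:     0  1  2  3  4  5  6  7  8  9 10 11 12 13
g(k):  0  0  0  0  0  1  1  1  1  1  2  2  0  0
So g(13) = 0.
Pile C is a plain Nim pile of size 3, so its Grundy value is 3.
For pile D, compute g(0), g(1), … with moves {4, 5, 6}:
g(0) = mex{} = 0
g(1) = mex{} = 0
g(2) = mex{} = 0
g(3) = mex{} = 0
g(4) = mex{0} = 1
g(5) = mex{0} = 1
g(6) = mex{0} = 1
g(7) = mex{0} = 1
g(8) = mex{0,1} = 2
g(9) = mex{0,1} = 2
g(10) = mex{1} = 0
So g(10) = 0.
By the Sprague-Grundy theorem, the Grundy value of a sum of independent games is the XOR of the component values.
Combined value = 1 XOR 0 XOR 3 XOR 0 = 2.

2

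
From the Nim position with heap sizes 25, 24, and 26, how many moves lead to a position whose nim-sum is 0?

Bitwise XOR of the heap sizes:
  11001  (25)
  11000  (24)
  11010  (26)
  -----
  11011  (27)
The overall nim-sum is X = 27. A heap of size p has a winning move iff p XOR X < p (reduce it to p XOR X).
  25: 25 XOR 27 = 2 < 25 — winning move (to 2).
  24: 24 XOR 27 = 3 < 24 — winning move (to 3).
  26: 26 XOR 27 = 1 < 26 — winning move (to 1).
That gives 3 winning moves.

3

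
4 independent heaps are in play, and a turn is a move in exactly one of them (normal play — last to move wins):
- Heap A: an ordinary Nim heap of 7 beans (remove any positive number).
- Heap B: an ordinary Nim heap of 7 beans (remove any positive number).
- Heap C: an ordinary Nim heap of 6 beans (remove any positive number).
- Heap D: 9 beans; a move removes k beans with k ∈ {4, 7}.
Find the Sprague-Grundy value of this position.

4

Heap A is a plain Nim heap of size 7, so its Grundy value is 7.
Heap B is a plain Nim heap of size 7, so its Grundy value is 7.
Heap C is a plain Nim heap of size 6, so its Grundy value is 6.
Grundy values for heap D (subtraction set {4, 7}):
g(0) = mex{} = 0
g(1) = mex{} = 0
g(2) = mex{} = 0
g(3) = mex{} = 0
g(4) = mex{0} = 1
g(5) = mex{0} = 1
g(6) = mex{0} = 1
g(7) = mex{0} = 1
g(8) = mex{0,1} = 2
g(9) = mex{0,1} = 2
So g(9) = 2.
The value of a disjunctive sum is the nim-sum of the parts.
Combined value = 7 XOR 7 XOR 6 XOR 2 = 4.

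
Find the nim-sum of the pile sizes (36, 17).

53

Compute the nim-sum pairwise:
36 XOR 17 = 53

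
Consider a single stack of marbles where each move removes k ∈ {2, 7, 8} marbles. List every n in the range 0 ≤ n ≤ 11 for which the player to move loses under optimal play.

Build the Grundy sequence with g(k) = mex{g(k−s) : s ∈ {2, 7, 8}, s ≤ k}:
k:     0  1  2  3  4  5  6  7  8  9 10 11
g(k):  0  0  1  1  0  0  1  1  2  2  0  3
The P-positions (g = 0) in 0..11 are 0, 1, 4, 5, 10.

0, 1, 4, 5, 10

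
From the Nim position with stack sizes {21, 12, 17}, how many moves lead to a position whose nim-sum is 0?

Nim-sum: 21 ^ 12 ^ 17 = 8.
The overall nim-sum is X = 8. A stack of size p has a winning move iff p XOR X < p (reduce it to p XOR X).
  21: 21 XOR 8 = 29 ≥ 21 — no move.
  12: 12 XOR 8 = 4 < 12 — winning move (to 4).
  17: 17 XOR 8 = 25 ≥ 17 — no move.
That gives 1 winning move.

1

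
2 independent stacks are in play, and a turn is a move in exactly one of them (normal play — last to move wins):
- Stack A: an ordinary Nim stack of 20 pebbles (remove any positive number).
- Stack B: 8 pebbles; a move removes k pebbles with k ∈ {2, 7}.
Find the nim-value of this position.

Stack A is a plain Nim stack of size 20, so its Grundy value is 20.
For stack B, compute g(0), g(1), … with moves {2, 7}:
k:     0  1  2  3  4  5  6  7  8
g(k):  0  0  1  1  0  0  1  1  2
So g(8) = 2.
By the Sprague-Grundy theorem, the Grundy value of a sum of independent games is the XOR of the component values.
Combined value = 20 ⊕ 2 = 22.

22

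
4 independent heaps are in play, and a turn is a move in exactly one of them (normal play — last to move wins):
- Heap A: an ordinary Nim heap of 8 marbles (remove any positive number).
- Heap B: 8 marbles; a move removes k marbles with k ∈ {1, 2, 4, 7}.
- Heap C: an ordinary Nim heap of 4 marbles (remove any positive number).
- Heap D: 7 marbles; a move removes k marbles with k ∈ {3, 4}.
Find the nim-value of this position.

14

Heap A is a plain Nim heap of size 8, so its Grundy value is 8.
Grundy values for heap B (subtraction set {1, 2, 4, 7}):
g(0) = mex{} = 0
g(1) = mex{0} = 1
g(2) = mex{0,1} = 2
g(3) = mex{1,2} = 0
g(4) = mex{0,2} = 1
g(5) = mex{0,1} = 2
g(6) = mex{1,2} = 0
g(7) = mex{0,2} = 1
g(8) = mex{0,1} = 2
So g(8) = 2.
Heap C is a plain Nim heap of size 4, so its Grundy value is 4.
Grundy values for heap D (subtraction set {3, 4}):
g(0) = mex{} = 0
g(1) = mex{} = 0
g(2) = mex{} = 0
g(3) = mex{0} = 1
g(4) = mex{0} = 1
g(5) = mex{0} = 1
g(6) = mex{0,1} = 2
g(7) = mex{1} = 0
So g(7) = 0.
By the Sprague-Grundy theorem, the Grundy value of a sum of independent games is the XOR of the component values.
Combined value = 8 XOR 2 XOR 4 XOR 0 = 14.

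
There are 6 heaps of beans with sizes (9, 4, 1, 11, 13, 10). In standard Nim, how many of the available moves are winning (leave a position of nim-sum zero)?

In binary:
  1001  (9)
  0100  (4)
  0001  (1)
  1011  (11)
  1101  (13)
  1010  (10)
  ----
  0000  (0)
The nim-sum is already 0, so every move leaves a nonzero nim-sum — there are no winning moves.

0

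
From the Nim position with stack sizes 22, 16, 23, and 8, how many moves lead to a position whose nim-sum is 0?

3

Compute the nim-sum pairwise:
22 ^ 16 = 6
6 ^ 23 = 17
17 ^ 8 = 25
The overall nim-sum is X = 25. A stack of size p has a winning move iff p XOR X < p (reduce it to p XOR X).
  22: 22 XOR 25 = 15 < 22 — winning move (to 15).
  16: 16 XOR 25 = 9 < 16 — winning move (to 9).
  23: 23 XOR 25 = 14 < 23 — winning move (to 14).
  8: 8 XOR 25 = 17 ≥ 8 — no move.
That gives 3 winning moves.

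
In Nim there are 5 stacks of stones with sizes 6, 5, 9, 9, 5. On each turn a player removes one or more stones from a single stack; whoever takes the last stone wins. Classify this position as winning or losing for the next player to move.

Nim-sum: 6 ⊕ 5 ⊕ 9 ⊕ 9 ⊕ 5 = 6.
The nim-sum is 6 ≠ 0, so this is an N-position: the player to move can win.

Winning position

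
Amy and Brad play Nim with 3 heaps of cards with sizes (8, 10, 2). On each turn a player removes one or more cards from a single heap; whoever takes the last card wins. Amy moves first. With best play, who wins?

Nim-sum: 8 XOR 10 XOR 2 = 0.
The nim-sum is 0, so this is a P-position: the player to move is in a losing position under optimal play; Amy is about to move from it and so loses — Brad wins.

Brad wins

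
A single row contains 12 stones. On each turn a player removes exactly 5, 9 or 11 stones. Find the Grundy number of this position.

Build the Grundy sequence with g(k) = mex{g(k−s) : s ∈ {5, 9, 11}, s ≤ k}:
g(0) = mex{} = 0
g(1) = mex{} = 0
g(2) = mex{} = 0
g(3) = mex{} = 0
g(4) = mex{} = 0
g(5) = mex{0} = 1
g(6) = mex{0} = 1
g(7) = mex{0} = 1
g(8) = mex{0} = 1
g(9) = mex{0} = 1
g(10) = mex{0,1} = 2
g(11) = mex{0,1} = 2
g(12) = mex{0,1} = 2
So g(12) = 2.

2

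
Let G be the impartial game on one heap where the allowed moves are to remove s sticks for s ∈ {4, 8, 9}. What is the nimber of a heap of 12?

Compute g(0), g(1), … for moves {4, 8, 9}:
g(0) = mex{} = 0
g(1) = mex{} = 0
g(2) = mex{} = 0
g(3) = mex{} = 0
g(4) = mex{0} = 1
g(5) = mex{0} = 1
g(6) = mex{0} = 1
g(7) = mex{0} = 1
g(8) = mex{0,1} = 2
g(9) = mex{0,1} = 2
g(10) = mex{0,1} = 2
g(11) = mex{0,1} = 2
g(12) = mex{0,1,2} = 3
So g(12) = 3.

3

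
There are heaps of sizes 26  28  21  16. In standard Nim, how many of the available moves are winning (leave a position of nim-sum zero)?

Nim-sum: 26 XOR 28 XOR 21 XOR 16 = 3.
The overall nim-sum is X = 3. A heap of size p has a winning move iff p XOR X < p (reduce it to p XOR X).
  26: 26 XOR 3 = 25 < 26 — winning move (to 25).
  28: 28 XOR 3 = 31 ≥ 28 — no move.
  21: 21 XOR 3 = 22 ≥ 21 — no move.
  16: 16 XOR 3 = 19 ≥ 16 — no move.
That gives 1 winning move.

1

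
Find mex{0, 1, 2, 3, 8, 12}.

The values 0, 1, 2, 3 are all present; 4 is the first non-negative integer missing from the set.

4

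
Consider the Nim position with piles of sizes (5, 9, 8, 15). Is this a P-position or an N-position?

N-position

Compute the nim-sum pairwise:
5 ^ 9 = 12
12 ^ 8 = 4
4 ^ 15 = 11
The nim-sum is 11 ≠ 0, so this is an N-position: the player to move can win.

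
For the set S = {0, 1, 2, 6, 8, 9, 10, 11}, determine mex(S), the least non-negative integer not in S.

3

The values 0, 1, 2 are all present; 3 is the first non-negative integer missing from the set.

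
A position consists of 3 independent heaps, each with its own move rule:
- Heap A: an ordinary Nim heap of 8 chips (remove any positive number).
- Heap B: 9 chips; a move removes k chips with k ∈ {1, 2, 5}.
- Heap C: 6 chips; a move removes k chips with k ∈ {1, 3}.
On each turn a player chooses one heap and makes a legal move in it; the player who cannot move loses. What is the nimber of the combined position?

8

Heap A is a plain Nim heap of size 8, so its Grundy value is 8.
Build the Grundy sequence for heap B with g(k) = mex{g(k−s) : s ∈ {1, 2, 5}, s ≤ k}:
g(0) = mex{} = 0
g(1) = mex{0} = 1
g(2) = mex{0,1} = 2
g(3) = mex{1,2} = 0
g(4) = mex{0,2} = 1
g(5) = mex{0,1} = 2
g(6) = mex{1,2} = 0
g(7) = mex{0,2} = 1
g(8) = mex{0,1} = 2
g(9) = mex{1,2} = 0
So g(9) = 0.
For heap C, compute g(0), g(1), … with moves {1, 3}:
g(0) = mex{} = 0
g(1) = mex{0} = 1
g(2) = mex{1} = 0
g(3) = mex{0} = 1
g(4) = mex{1} = 0
g(5) = mex{0} = 1
g(6) = mex{1} = 0
So g(6) = 0.
By the Sprague-Grundy theorem, the Grundy value of a sum of independent games is the XOR of the component values.
Combined value = 8 XOR 0 XOR 0 = 8.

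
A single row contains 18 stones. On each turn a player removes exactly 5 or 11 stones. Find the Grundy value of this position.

0

Compute g(0), g(1), … for moves {5, 11}:
k:     0  1  2  3  4  5  6  7  8  9 10 11 12 13 14 15 16 17 18
g(k):  0  0  0  0  0  1  1  1  1  1  0  2  2  2  2  1  0  0  0
So g(18) = 0.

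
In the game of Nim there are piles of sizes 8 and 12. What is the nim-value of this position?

4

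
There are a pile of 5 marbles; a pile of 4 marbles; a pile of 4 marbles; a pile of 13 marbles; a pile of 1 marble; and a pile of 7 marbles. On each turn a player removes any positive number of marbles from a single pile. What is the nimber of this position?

14

Nim-sum: 5 ⊕ 4 ⊕ 4 ⊕ 13 ⊕ 1 ⊕ 7 = 14.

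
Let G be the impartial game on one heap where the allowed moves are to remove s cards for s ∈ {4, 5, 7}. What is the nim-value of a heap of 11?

0

Compute g(0), g(1), … for moves {4, 5, 7}:
g(0) = mex{} = 0
g(1) = mex{} = 0
g(2) = mex{} = 0
g(3) = mex{} = 0
g(4) = mex{0} = 1
g(5) = mex{0} = 1
g(6) = mex{0} = 1
g(7) = mex{0} = 1
g(8) = mex{0,1} = 2
g(9) = mex{0,1} = 2
g(10) = mex{0,1} = 2
g(11) = mex{1} = 0
So g(11) = 0.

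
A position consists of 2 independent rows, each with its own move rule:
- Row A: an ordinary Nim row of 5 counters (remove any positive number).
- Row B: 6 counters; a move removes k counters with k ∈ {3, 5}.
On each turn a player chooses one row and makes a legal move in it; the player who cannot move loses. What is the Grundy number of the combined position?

Row A is a plain Nim row of size 5, so its Grundy value is 5.
For row B, compute g(0), g(1), … with moves {3, 5}:
g(0) = mex{} = 0
g(1) = mex{} = 0
g(2) = mex{} = 0
g(3) = mex{0} = 1
g(4) = mex{0} = 1
g(5) = mex{0} = 1
g(6) = mex{0,1} = 2
So g(6) = 2.
By the Sprague-Grundy theorem, the Grundy value of a sum of independent games is the XOR of the component values.
Combined value = 5 ⊕ 2 = 7.

7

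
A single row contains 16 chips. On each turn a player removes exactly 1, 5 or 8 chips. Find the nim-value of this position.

1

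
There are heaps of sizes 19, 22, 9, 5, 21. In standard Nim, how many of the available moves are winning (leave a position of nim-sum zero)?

3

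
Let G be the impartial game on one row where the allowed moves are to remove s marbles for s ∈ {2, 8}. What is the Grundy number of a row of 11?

0

Compute g(0), g(1), … for moves {2, 8}:
g(0) = mex{} = 0
g(1) = mex{} = 0
g(2) = mex{0} = 1
g(3) = mex{0} = 1
g(4) = mex{1} = 0
g(5) = mex{1} = 0
g(6) = mex{0} = 1
g(7) = mex{0} = 1
g(8) = mex{0,1} = 2
g(9) = mex{0,1} = 2
g(10) = mex{1,2} = 0
g(11) = mex{1,2} = 0
So g(11) = 0.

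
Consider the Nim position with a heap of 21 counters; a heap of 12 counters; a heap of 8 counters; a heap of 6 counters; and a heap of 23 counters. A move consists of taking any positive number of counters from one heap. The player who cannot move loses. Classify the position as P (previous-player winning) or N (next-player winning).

Bitwise XOR of the heap sizes:
  10101  (21)
  01100  (12)
  01000  (8)
  00110  (6)
  10111  (23)
  -----
  00000  (0)
The nim-sum is 0, so this is a P-position: the player to move is in a losing position under optimal play.

P-position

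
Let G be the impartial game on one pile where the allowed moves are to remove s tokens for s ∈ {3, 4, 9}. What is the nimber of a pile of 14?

0

Compute g(0), g(1), … for moves {3, 4, 9}:
g(0) = mex{} = 0
g(1) = mex{} = 0
g(2) = mex{} = 0
g(3) = mex{0} = 1
g(4) = mex{0} = 1
g(5) = mex{0} = 1
g(6) = mex{0,1} = 2
g(7) = mex{1} = 0
g(8) = mex{1} = 0
g(9) = mex{0,1,2} = 3
g(10) = mex{0,2} = 1
g(11) = mex{0} = 1
g(12) = mex{0,1,3} = 2
g(13) = mex{1,3} = 0
g(14) = mex{1} = 0
So g(14) = 0.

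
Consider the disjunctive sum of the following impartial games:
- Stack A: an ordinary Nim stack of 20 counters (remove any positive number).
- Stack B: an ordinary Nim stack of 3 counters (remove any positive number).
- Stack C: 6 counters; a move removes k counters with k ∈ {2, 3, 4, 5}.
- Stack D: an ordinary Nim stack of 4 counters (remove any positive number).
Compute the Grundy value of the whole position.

16

Stack A is a plain Nim stack of size 20, so its Grundy value is 20.
Stack B is a plain Nim stack of size 3, so its Grundy value is 3.
Grundy values for stack C (subtraction set {2, 3, 4, 5}):
k:     0  1  2  3  4  5  6
g(k):  0  0  1  1  2  2  3
So g(6) = 3.
Stack D is a plain Nim stack of size 4, so its Grundy value is 4.
By the Sprague-Grundy theorem, the Grundy value of a sum of independent games is the XOR of the component values.
Combined value = 20 ⊕ 3 ⊕ 3 ⊕ 4 = 16.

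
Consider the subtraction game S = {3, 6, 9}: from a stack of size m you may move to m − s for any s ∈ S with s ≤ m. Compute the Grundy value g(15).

1

Grundy values for subtraction set {3, 6, 9}:
k:     0  1  2  3  4  5  6  7  8  9 10 11 12 13 14 15
g(k):  0  0  0  1  1  1  2  2  2  3  3  3  0  0  0  1
So g(15) = 1.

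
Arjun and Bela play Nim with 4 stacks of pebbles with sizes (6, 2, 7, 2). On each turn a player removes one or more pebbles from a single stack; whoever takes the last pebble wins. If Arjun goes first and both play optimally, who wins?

Nim-sum: 6 ^ 2 ^ 7 ^ 2 = 1.
The nim-sum is 1 ≠ 0, so this is an N-position: the player to move can win; Arjun has a winning move.

Arjun wins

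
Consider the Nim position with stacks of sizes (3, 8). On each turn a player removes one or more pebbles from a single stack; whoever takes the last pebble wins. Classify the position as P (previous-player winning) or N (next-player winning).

N-position

Nim-sum: 3 ⊕ 8 = 11.
The nim-sum is 11 ≠ 0, so this is an N-position: the player to move can win.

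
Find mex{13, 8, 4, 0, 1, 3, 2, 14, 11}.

5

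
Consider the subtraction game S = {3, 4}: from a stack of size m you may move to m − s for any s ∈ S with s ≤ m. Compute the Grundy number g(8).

0

Grundy values for subtraction set {3, 4}:
g(0) = mex{} = 0
g(1) = mex{} = 0
g(2) = mex{} = 0
g(3) = mex{0} = 1
g(4) = mex{0} = 1
g(5) = mex{0} = 1
g(6) = mex{0,1} = 2
g(7) = mex{1} = 0
g(8) = mex{1} = 0
So g(8) = 0.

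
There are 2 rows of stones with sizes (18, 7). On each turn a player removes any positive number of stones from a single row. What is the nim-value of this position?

21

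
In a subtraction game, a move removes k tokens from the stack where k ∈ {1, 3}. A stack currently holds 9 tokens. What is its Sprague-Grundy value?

Grundy values for subtraction set {1, 3}:
g(0) = mex{} = 0
g(1) = mex{0} = 1
g(2) = mex{1} = 0
g(3) = mex{0} = 1
g(4) = mex{1} = 0
g(5) = mex{0} = 1
g(6) = mex{1} = 0
g(7) = mex{0} = 1
g(8) = mex{1} = 0
g(9) = mex{0} = 1
So g(9) = 1.

1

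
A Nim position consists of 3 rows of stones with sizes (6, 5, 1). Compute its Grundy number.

Compute the nim-sum pairwise:
6 XOR 5 = 3
3 XOR 1 = 2

2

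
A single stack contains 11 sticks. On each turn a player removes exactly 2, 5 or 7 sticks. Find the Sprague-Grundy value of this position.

Build the Grundy sequence with g(k) = mex{g(k−s) : s ∈ {2, 5, 7}, s ≤ k}:
g(0) = mex{} = 0
g(1) = mex{} = 0
g(2) = mex{0} = 1
g(3) = mex{0} = 1
g(4) = mex{1} = 0
g(5) = mex{0,1} = 2
g(6) = mex{0} = 1
g(7) = mex{0,1,2} = 3
g(8) = mex{0,1} = 2
g(9) = mex{0,1,3} = 2
g(10) = mex{1,2} = 0
g(11) = mex{0,1,2} = 3
So g(11) = 3.

3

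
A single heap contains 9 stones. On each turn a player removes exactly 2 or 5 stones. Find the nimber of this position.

1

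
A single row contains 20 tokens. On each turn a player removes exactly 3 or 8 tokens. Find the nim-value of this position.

Grundy values for subtraction set {3, 8}:
k:     0  1  2  3  4  5  6  7  8  9 10 11 12 13 14 15 16 17 18 19 20
g(k):  0  0  0  1  1  1  0  0  2  1  1  0  0  0  1  1  1  0  0  2  1
So g(20) = 1.

1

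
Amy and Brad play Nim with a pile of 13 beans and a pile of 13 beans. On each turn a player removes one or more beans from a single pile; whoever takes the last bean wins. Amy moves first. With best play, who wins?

Write each in binary and XOR column by column:
  1101  (13)
  1101  (13)
  ----
  0000  (0)
The nim-sum is 0, so this is a P-position: the player to move is in a losing position under optimal play; Amy is about to move from it and so loses — Brad wins.

Brad wins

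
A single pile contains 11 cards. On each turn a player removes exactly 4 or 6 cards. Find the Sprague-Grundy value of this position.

0

Compute g(0), g(1), … for moves {4, 6}:
k:     0  1  2  3  4  5  6  7  8  9 10 11
g(k):  0  0  0  0  1  1  1  1  2  2  0  0
So g(11) = 0.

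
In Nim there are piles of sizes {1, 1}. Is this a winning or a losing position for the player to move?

Nim-sum: 1 ⊕ 1 = 0.
The nim-sum is 0, so this is a P-position: the player to move is in a losing position under optimal play.

Losing position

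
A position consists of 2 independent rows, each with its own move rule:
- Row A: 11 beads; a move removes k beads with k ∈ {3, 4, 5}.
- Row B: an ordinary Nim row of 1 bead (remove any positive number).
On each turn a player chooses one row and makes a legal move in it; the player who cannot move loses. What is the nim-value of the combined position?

0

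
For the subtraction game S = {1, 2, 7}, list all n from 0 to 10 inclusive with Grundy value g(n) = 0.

0, 3, 6, 9

Compute g(0), g(1), … for moves {1, 2, 7}:
k:     0  1  2  3  4  5  6  7  8  9 10
g(k):  0  1  2  0  1  2  0  1  2  0  1
The P-positions (g = 0) in 0..10 are 0, 3, 6, 9.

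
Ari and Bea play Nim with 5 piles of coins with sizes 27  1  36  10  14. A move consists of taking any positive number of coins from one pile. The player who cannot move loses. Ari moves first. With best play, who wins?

Compute the nim-sum pairwise:
27 ^ 1 = 26
26 ^ 36 = 62
62 ^ 10 = 52
52 ^ 14 = 58
The nim-sum is 58 ≠ 0, so this is an N-position: the player to move can win; Ari has a winning move.

Ari wins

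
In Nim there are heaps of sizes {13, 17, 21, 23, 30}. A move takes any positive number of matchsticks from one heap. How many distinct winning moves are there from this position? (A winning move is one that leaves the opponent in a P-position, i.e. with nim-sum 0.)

Nim-sum: 13 ⊕ 17 ⊕ 21 ⊕ 23 ⊕ 30 = 0.
The nim-sum is already 0, so every move leaves a nonzero nim-sum — there are no winning moves.

0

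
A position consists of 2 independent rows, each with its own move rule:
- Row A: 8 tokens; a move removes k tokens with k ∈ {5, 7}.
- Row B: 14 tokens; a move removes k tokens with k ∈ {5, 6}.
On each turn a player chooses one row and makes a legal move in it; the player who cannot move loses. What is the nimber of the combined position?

1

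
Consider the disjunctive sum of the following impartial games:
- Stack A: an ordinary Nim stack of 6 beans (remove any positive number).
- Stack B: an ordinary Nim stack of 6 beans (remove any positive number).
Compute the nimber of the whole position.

0

Stack A is a plain Nim stack of size 6, so its Grundy value is 6.
Stack B is a plain Nim stack of size 6, so its Grundy value is 6.
By the Sprague-Grundy theorem, the Grundy value of a sum of independent games is the XOR of the component values.
Combined value = 6 ⊕ 6 = 0.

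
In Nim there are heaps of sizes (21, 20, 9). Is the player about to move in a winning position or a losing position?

Winning position

In binary:
  10101  (21)
  10100  (20)
  01001  (9)
  -----
  01000  (8)
The nim-sum is 8 ≠ 0, so this is an N-position: the player to move can win.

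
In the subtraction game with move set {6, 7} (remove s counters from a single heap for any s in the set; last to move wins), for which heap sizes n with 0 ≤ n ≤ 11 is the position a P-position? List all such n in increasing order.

0, 1, 2, 3, 4, 5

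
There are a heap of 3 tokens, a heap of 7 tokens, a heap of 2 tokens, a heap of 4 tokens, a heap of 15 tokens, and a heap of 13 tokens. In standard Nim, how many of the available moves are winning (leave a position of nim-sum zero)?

0

In binary:
  0011  (3)
  0111  (7)
  0010  (2)
  0100  (4)
  1111  (15)
  1101  (13)
  ----
  0000  (0)
The nim-sum is already 0, so every move leaves a nonzero nim-sum — there are no winning moves.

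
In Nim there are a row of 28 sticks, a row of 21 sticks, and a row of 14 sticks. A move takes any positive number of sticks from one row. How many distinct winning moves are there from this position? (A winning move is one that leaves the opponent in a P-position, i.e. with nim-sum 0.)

3

In binary:
  11100  (28)
  10101  (21)
  01110  (14)
  -----
  00111  (7)
The overall nim-sum is X = 7. A row of size p has a winning move iff p XOR X < p (reduce it to p XOR X).
  28: 28 XOR 7 = 27 < 28 — winning move (to 27).
  21: 21 XOR 7 = 18 < 21 — winning move (to 18).
  14: 14 XOR 7 = 9 < 14 — winning move (to 9).
That gives 3 winning moves.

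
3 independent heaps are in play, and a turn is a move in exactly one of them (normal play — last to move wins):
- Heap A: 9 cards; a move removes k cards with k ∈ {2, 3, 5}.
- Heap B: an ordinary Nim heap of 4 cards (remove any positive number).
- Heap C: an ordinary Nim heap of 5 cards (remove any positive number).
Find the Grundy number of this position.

Build the Grundy sequence for heap A with g(k) = mex{g(k−s) : s ∈ {2, 3, 5}, s ≤ k}:
k:     0  1  2  3  4  5  6  7  8  9
g(k):  0  0  1  1  2  2  3  0  0  1
So g(9) = 1.
Heap B is a plain Nim heap of size 4, so its Grundy value is 4.
Heap C is a plain Nim heap of size 5, so its Grundy value is 5.
The value of a disjunctive sum is the nim-sum of the parts.
Combined value = 1 XOR 4 XOR 5 = 0.

0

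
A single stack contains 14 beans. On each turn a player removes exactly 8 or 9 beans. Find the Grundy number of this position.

1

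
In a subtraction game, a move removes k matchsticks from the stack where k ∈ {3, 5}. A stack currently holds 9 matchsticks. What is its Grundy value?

0

Compute g(0), g(1), … for moves {3, 5}:
k:     0  1  2  3  4  5  6  7  8  9
g(k):  0  0  0  1  1  1  2  2  0  0
So g(9) = 0.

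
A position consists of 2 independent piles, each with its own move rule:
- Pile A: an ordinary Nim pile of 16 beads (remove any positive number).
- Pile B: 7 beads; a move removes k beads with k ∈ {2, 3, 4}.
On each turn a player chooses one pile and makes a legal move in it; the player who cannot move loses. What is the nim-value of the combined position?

Pile A is a plain Nim pile of size 16, so its Grundy value is 16.
For pile B, compute g(0), g(1), … with moves {2, 3, 4}:
g(0) = mex{} = 0
g(1) = mex{} = 0
g(2) = mex{0} = 1
g(3) = mex{0} = 1
g(4) = mex{0,1} = 2
g(5) = mex{0,1} = 2
g(6) = mex{1,2} = 0
g(7) = mex{1,2} = 0
So g(7) = 0.
The value of a disjunctive sum is the nim-sum of the parts.
Combined value = 16 ⊕ 0 = 16.

16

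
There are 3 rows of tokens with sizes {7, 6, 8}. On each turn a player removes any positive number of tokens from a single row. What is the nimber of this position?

Compute the nim-sum pairwise:
7 XOR 6 = 1
1 XOR 8 = 9

9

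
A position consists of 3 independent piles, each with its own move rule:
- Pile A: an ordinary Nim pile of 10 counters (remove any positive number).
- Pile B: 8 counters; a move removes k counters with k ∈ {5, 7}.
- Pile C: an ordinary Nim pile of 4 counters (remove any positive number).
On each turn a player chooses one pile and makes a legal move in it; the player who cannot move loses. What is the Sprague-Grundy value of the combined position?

15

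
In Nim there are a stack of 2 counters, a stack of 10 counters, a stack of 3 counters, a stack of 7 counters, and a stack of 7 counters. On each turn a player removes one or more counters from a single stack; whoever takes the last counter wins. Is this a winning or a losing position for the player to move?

Nim-sum: 2 XOR 10 XOR 3 XOR 7 XOR 7 = 11.
The nim-sum is 11 ≠ 0, so this is an N-position: the player to move can win.

Winning position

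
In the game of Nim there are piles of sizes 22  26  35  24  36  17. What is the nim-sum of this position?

Compute the nim-sum pairwise:
22 ^ 26 = 12
12 ^ 35 = 47
47 ^ 24 = 55
55 ^ 36 = 19
19 ^ 17 = 2

2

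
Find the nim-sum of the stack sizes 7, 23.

16

Nim-sum: 7 XOR 23 = 16.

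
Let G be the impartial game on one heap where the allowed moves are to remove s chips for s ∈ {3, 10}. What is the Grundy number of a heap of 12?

Grundy values for subtraction set {3, 10}:
g(0) = mex{} = 0
g(1) = mex{} = 0
g(2) = mex{} = 0
g(3) = mex{0} = 1
g(4) = mex{0} = 1
g(5) = mex{0} = 1
g(6) = mex{1} = 0
g(7) = mex{1} = 0
g(8) = mex{1} = 0
g(9) = mex{0} = 1
g(10) = mex{0} = 1
g(11) = mex{0} = 1
g(12) = mex{0,1} = 2
So g(12) = 2.

2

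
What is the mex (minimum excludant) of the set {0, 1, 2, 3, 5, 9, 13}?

4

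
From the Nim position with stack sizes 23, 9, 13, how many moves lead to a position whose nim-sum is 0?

1

In binary:
  10111  (23)
  01001  (9)
  01101  (13)
  -----
  10011  (19)
The overall nim-sum is X = 19. A stack of size p has a winning move iff p XOR X < p (reduce it to p XOR X).
  23: 23 XOR 19 = 4 < 23 — winning move (to 4).
  9: 9 XOR 19 = 26 ≥ 9 — no move.
  13: 13 XOR 19 = 30 ≥ 13 — no move.
That gives 1 winning move.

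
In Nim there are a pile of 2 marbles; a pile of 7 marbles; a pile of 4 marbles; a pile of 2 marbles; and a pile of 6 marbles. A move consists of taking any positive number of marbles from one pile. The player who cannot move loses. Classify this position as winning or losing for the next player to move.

Write each in binary and XOR column by column:
  010  (2)
  111  (7)
  100  (4)
  010  (2)
  110  (6)
  ---
  101  (5)
The nim-sum is 5 ≠ 0, so this is an N-position: the player to move can win.

Winning position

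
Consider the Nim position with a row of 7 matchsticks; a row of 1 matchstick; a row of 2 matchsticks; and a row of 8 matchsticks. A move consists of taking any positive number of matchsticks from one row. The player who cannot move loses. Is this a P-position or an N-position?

N-position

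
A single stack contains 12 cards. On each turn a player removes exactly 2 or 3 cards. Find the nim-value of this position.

1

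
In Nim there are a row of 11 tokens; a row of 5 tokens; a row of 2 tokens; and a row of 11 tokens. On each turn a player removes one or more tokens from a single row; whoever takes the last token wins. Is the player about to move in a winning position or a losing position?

Winning position

Compute the nim-sum pairwise:
11 XOR 5 = 14
14 XOR 2 = 12
12 XOR 11 = 7
The nim-sum is 7 ≠ 0, so this is an N-position: the player to move can win.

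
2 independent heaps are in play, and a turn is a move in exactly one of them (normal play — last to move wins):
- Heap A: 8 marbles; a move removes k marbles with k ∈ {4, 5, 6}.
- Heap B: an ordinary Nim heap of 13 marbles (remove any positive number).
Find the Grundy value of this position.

Grundy values for heap A (subtraction set {4, 5, 6}):
k:     0  1  2  3  4  5  6  7  8
g(k):  0  0  0  0  1  1  1  1  2
So g(8) = 2.
Heap B is a plain Nim heap of size 13, so its Grundy value is 13.
By the Sprague-Grundy theorem, the Grundy value of a sum of independent games is the XOR of the component values.
Combined value = 2 XOR 13 = 15.

15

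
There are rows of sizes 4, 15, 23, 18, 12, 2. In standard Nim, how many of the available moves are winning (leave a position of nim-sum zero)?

Bitwise XOR of the heap sizes:
  00100  (4)
  01111  (15)
  10111  (23)
  10010  (18)
  01100  (12)
  00010  (2)
  -----
  00000  (0)
The nim-sum is already 0, so every move leaves a nonzero nim-sum — there are no winning moves.

0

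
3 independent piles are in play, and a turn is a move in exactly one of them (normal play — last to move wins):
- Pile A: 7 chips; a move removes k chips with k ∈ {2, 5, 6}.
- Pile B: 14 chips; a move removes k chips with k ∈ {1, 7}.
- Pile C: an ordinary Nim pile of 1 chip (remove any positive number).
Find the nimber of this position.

Grundy values for pile A (subtraction set {2, 5, 6}):
g(0) = mex{} = 0
g(1) = mex{} = 0
g(2) = mex{0} = 1
g(3) = mex{0} = 1
g(4) = mex{1} = 0
g(5) = mex{0,1} = 2
g(6) = mex{0} = 1
g(7) = mex{0,1,2} = 3
So g(7) = 3.
Build the Grundy sequence for pile B with g(k) = mex{g(k−s) : s ∈ {1, 7}, s ≤ k}:
k:     0  1  2  3  4  5  6  7  8  9 10 11 12 13 14
g(k):  0  1  0  1  0  1  0  1  0  1  0  1  0  1  0
So g(14) = 0.
Pile C is a plain Nim pile of size 1, so its Grundy value is 1.
The value of a disjunctive sum is the nim-sum of the parts.
Combined value = 3 XOR 0 XOR 1 = 2.

2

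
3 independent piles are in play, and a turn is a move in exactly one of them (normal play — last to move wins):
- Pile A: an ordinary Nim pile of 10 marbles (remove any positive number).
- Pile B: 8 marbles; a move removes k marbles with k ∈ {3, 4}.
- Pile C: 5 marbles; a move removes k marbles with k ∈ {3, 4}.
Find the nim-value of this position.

Pile A is a plain Nim pile of size 10, so its Grundy value is 10.
For pile B, compute g(0), g(1), … with moves {3, 4}:
g(0) = mex{} = 0
g(1) = mex{} = 0
g(2) = mex{} = 0
g(3) = mex{0} = 1
g(4) = mex{0} = 1
g(5) = mex{0} = 1
g(6) = mex{0,1} = 2
g(7) = mex{1} = 0
g(8) = mex{1} = 0
So g(8) = 0.
Build the Grundy sequence for pile C with g(k) = mex{g(k−s) : s ∈ {3, 4}, s ≤ k}:
g(0) = mex{} = 0
g(1) = mex{} = 0
g(2) = mex{} = 0
g(3) = mex{0} = 1
g(4) = mex{0} = 1
g(5) = mex{0} = 1
So g(5) = 1.
The value of a disjunctive sum is the nim-sum of the parts.
Combined value = 10 ⊕ 0 ⊕ 1 = 11.

11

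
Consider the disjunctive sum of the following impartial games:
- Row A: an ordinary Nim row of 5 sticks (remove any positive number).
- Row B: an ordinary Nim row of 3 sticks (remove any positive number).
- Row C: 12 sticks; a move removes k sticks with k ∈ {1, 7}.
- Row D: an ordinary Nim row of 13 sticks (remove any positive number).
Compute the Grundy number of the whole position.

11

Row A is a plain Nim row of size 5, so its Grundy value is 5.
Row B is a plain Nim row of size 3, so its Grundy value is 3.
For row C, compute g(0), g(1), … with moves {1, 7}:
g(0) = mex{} = 0
g(1) = mex{0} = 1
g(2) = mex{1} = 0
g(3) = mex{0} = 1
g(4) = mex{1} = 0
g(5) = mex{0} = 1
g(6) = mex{1} = 0
g(7) = mex{0} = 1
g(8) = mex{1} = 0
g(9) = mex{0} = 1
g(10) = mex{1} = 0
g(11) = mex{0} = 1
g(12) = mex{1} = 0
So g(12) = 0.
Row D is a plain Nim row of size 13, so its Grundy value is 13.
The value of a disjunctive sum is the nim-sum of the parts.
Combined value = 5 ⊕ 3 ⊕ 0 ⊕ 13 = 11.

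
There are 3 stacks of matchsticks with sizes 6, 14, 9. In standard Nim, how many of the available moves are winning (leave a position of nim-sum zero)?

In binary:
  0110  (6)
  1110  (14)
  1001  (9)
  ----
  0001  (1)
The overall nim-sum is X = 1. A stack of size p has a winning move iff p XOR X < p (reduce it to p XOR X).
  6: 6 XOR 1 = 7 ≥ 6 — no move.
  14: 14 XOR 1 = 15 ≥ 14 — no move.
  9: 9 XOR 1 = 8 < 9 — winning move (to 8).
That gives 1 winning move.

1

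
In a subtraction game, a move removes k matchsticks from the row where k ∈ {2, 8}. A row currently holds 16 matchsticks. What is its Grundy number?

1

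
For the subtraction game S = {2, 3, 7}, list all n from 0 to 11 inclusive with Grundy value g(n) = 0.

Build the Grundy sequence with g(k) = mex{g(k−s) : s ∈ {2, 3, 7}, s ≤ k}:
k:     0  1  2  3  4  5  6  7  8  9 10 11
g(k):  0  0  1  1  2  0  0  1  1  2  0  0
The P-positions (g = 0) in 0..11 are 0, 1, 5, 6, 10, 11.

0, 1, 5, 6, 10, 11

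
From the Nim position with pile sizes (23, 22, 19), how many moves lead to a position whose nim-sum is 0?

3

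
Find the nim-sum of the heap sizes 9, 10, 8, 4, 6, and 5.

12

In binary:
  1001  (9)
  1010  (10)
  1000  (8)
  0100  (4)
  0110  (6)
  0101  (5)
  ----
  1100  (12)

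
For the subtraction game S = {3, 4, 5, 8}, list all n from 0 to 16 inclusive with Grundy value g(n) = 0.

0, 1, 2, 11, 12, 13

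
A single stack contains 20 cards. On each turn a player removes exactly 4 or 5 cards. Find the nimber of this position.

0

Grundy values for subtraction set {4, 5}:
k:     0  1  2  3  4  5  6  7  8  9 10 11 12 13 14 15 16 17 18 19 20
g(k):  0  0  0  0  1  1  1  1  2  0  0  0  0  1  1  1  1  2  0  0  0
So g(20) = 0.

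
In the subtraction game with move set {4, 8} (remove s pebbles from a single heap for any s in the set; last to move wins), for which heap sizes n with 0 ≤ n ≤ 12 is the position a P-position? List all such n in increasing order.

Grundy values for subtraction set {4, 8}:
k:     0  1  2  3  4  5  6  7  8  9 10 11 12
g(k):  0  0  0  0  1  1  1  1  2  2  2  2  0
The P-positions (g = 0) in 0..12 are 0, 1, 2, 3, 12.

0, 1, 2, 3, 12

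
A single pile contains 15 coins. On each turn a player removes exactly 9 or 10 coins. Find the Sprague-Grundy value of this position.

1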